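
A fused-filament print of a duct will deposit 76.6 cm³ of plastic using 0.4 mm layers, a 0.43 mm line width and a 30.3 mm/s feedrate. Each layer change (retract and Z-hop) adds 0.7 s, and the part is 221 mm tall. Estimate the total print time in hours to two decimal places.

Extrusion cross-section = 0.4 × 0.43 = 0.172 mm².
Path length: 76600 mm³ / 0.172 mm² → 445348.8 mm.
Time extruding = 445348.8 / 30.3, so 14698 s.
Number of layers: 221 / 0.4 → 553 (rounded up).
Non-print overhead = 553 × 0.7 = 387.1 s.
Total = 14698 + 387.1 = 15085.1 s = 4.19 hours.

4.19 hours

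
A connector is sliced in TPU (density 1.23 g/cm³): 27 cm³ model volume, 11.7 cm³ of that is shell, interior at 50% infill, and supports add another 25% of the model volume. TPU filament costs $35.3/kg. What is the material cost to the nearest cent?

$1.13

Volume inside the shell = 27 − 11.7, so 15.3 cm³.
Infill deposited: 0.50 × 15.3 → 7.65 cm³.
Support = 0.25 × 27 = 6.75 cm³.
Total extruded = 11.7 + 7.65 + 6.75 = 26.1 cm³.
Mass = 26.1 × 1.23, so 32.103 g.
At $35.3/kg: 32.103/1000 × 35.3 = $1.13.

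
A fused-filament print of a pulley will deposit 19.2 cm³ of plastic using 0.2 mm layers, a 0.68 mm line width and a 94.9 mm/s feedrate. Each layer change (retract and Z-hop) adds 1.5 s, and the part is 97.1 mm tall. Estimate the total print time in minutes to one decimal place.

36.9 minutes

Extrusion cross-section = 0.2 × 0.68 = 0.136 mm².
Toolpath length = 19.2 cm³ / 0.136 mm² = 19200 / 0.136 = 141176.5 mm.
Time extruding: 141176.5 / 94.9 → 1487.6 s.
Layer count = ceil(97.1 / 0.2) = 486.
Non-print overhead: 486 × 1.5 → 729 s.
Total = 1487.6 + 729 = 2216.6 s = 36.9 minutes.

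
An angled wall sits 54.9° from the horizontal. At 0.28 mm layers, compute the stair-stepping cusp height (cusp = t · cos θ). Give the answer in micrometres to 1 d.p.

161.0 μm

Cusp = layer height × cos(54.9°) = 0.28 × 0.5750 = 0.161 mm = 161.0 μm.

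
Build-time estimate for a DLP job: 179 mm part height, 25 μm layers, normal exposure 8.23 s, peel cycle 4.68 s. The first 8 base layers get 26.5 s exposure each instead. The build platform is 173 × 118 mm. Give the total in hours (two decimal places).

25.72 hours

Number of layers: 179 / 0.025 → 7160 (rounded up).
Base layers = 8 × (26.5 + 4.68) = 249.44 s.
Remaining layers: 7152 × (8.23 + 4.68) → 92332.32 s.
Total = 249.44 + 92332.32 = 92581.76 s = 25.72 hours.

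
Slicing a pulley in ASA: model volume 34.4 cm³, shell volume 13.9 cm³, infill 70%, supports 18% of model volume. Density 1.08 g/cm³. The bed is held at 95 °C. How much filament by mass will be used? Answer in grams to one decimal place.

37.2 g

Interior volume = 34.4 − 13.9 = 20.5 cm³.
Deposited infill = 0.70 × 20.5, so 14.35 cm³.
Support: 0.18 × 34.4 → 6.192 cm³.
Deposited volume = 13.9 + 14.35 + 6.192 = 34.442 cm³.
Mass: 34.442 × 1.08 → 37.19736 g.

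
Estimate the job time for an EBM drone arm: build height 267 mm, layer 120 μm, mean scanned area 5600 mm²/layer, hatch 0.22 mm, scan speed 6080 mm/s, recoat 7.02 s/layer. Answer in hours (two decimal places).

Layers = ⌈267/0.12⌉ = 2225.
Hatch length per layer = 5600 / 0.22, so 25454.5 mm.
Beam time per layer = 25454.5 / 6080, so 4.1866 s.
Layer cycle = 4.1866 + 7.02 = 11.2066 s.
Total: 2225 × 11.2066 s = 24934.685 s → 6.93 hours.

6.93 hours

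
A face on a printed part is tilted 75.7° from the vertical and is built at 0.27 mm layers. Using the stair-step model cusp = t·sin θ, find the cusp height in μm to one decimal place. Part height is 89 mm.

261.6 μm

h_c = t·sin θ = 0.27 × 0.9690 = 0.26163 mm (261.6 μm).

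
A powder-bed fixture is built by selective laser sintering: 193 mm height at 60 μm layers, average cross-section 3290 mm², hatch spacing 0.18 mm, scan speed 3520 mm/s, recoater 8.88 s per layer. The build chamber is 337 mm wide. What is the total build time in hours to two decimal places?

Layers = ⌈193/0.06⌉ = 3217.
Per-layer scan distance = 3290 / 0.18 = 18277.8 mm.
Per-layer scan time = 18277.8 / 3520, so 5.1926 s.
Time per layer = 5.1926 + 8.88, so 14.0726 s.
Total: 3217 × 14.0726 s = 45271.5542 s → 12.58 hours.

12.58 hours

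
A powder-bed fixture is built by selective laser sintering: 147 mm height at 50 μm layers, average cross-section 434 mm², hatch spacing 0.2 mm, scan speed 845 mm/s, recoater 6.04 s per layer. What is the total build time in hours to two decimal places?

Layers = ⌈147/0.05⌉ = 2940.
Hatch length per layer = 434 / 0.2, so 2170 mm.
Scan time per layer = 2170 / 845 = 2.568 s.
Time per layer: 2.568 + 6.04 → 8.608 s.
Total: 2940 × 8.608 s = 25307.52 s → 7.03 hours.

7.03 hours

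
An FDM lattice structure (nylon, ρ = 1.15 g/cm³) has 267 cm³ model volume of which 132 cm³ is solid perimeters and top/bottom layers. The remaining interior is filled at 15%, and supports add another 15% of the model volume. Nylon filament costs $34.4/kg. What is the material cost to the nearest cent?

Volume inside the shell: 267 − 132 → 135 cm³.
Infill deposited = 0.15 × 135 = 20.25 cm³.
Support = 0.15 × 267 = 40.05 cm³.
Total printed volume = 132 + 20.25 + 40.05 = 192.3 cm³.
Mass = 192.3 × 1.15 = 221.145 g.
At $34.4/kg: 221.145/1000 × 34.4 = $7.61.

$7.61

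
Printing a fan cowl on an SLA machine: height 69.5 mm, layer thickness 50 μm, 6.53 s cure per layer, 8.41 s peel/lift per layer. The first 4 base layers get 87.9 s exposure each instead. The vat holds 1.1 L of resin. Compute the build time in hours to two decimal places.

Layer count = ceil(69.5 / 0.05) = 1390.
Base layers = 4 × (87.9 + 8.41) = 385.24 s.
Remaining layers = 1386 × (6.53 + 8.41), so 20706.84 s.
Total = 385.24 + 20706.84 = 21092.08 s = 5.86 hours.

5.86 hours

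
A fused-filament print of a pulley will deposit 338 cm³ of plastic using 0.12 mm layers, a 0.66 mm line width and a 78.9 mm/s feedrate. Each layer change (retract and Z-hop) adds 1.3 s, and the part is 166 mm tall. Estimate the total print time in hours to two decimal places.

Bead cross-section = 0.12 × 0.66, so 0.0792 mm².
Toolpath length = 338 cm³ / 0.0792 mm² = 338000 / 0.0792 = 4267676.8 mm.
Time extruding: 4267676.8 / 78.9 → 54089.7 s.
Layer count = ceil(166 / 0.12) = 1384.
Layer-change overhead = 1384 × 1.3, so 1799.2 s.
Altogether 54089.7 + 1799.2 = 55888.9 s, i.e. 15.52 hours.

15.52 hours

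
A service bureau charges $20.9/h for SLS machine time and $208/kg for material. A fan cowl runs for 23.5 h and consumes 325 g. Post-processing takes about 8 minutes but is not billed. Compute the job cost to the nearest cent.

Time charge: 20.9 × 23.5 → $491.15.
Material cost: 208 × 325/1000 → $67.60.
Job cost: 491.15 + 67.60 = $558.75.

$558.75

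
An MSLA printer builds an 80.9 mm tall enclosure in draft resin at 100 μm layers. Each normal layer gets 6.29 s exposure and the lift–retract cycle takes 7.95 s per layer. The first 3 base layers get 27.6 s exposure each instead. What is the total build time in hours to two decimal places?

3.22 hours

Layers = ⌈80.9/0.1⌉ = 809.
Base layers: 3 × (27.6 + 7.95) → 106.65 s.
Normal layers: 806 × (6.29 + 7.95) → 11477.44 s.
Sum: 106.65 + 11477.44 = 11584.09 s → 3.22 hours.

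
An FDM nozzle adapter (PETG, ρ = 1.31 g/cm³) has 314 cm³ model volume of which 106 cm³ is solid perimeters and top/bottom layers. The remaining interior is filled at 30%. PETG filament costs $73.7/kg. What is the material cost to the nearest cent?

$16.26

Volume inside the shell = 314 − 106, so 208 cm³.
Infill volume = 0.30 × 208, so 62.4 cm³.
Deposited volume = 106 + 62.4 = 168.4 cm³.
Mass = 168.4 × 1.31 = 220.604 g.
Cost = 220.604 g / 1000 × $73.7/kg = $16.26.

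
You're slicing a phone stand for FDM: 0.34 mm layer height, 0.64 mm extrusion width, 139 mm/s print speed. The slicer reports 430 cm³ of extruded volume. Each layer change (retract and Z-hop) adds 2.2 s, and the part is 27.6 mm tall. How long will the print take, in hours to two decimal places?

4.00 hours

Extrusion cross-section = 0.34 × 0.64 = 0.2176 mm².
Total extruded path = 430000/0.2176 = 1976102.9 mm.
Print-move time = 1976102.9 / 139, so 14216.6 s.
Layers = ⌈27.6/0.34⌉ = 82.
Layer-change overhead: 82 × 2.2 → 180.4 s.
Altogether 14216.6 + 180.4 = 14397 s, i.e. 4.00 hours.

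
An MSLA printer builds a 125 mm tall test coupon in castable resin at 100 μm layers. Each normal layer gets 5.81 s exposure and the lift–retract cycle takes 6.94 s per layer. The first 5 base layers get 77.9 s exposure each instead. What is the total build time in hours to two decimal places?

Layers = ⌈125/0.1⌉ = 1250.
Burn-in layers = 5 × (77.9 + 6.94), so 424.2 s.
Remaining layers: 1245 × (5.81 + 6.94) → 15873.75 s.
Sum: 424.2 + 15873.75 = 16297.95 s → 4.53 hours.

4.53 hours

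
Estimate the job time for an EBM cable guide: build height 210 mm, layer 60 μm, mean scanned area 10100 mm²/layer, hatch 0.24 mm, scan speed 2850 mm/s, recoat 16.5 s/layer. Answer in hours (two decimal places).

Layers = ⌈210/0.06⌉ = 3500.
Per-layer scan distance: 10100 / 0.24 → 42083.3 mm.
Per-layer scan time = 42083.3 / 2850 = 14.7661 s.
Layer cycle: 14.7661 + 16.5 → 31.2661 s.
Build time = 3500 × 31.2661 = 109431.35 s = 30.40 hours.

30.40 hours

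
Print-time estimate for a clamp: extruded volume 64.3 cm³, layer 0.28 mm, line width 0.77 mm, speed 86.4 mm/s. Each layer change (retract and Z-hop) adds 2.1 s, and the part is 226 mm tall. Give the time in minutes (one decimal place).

Bead cross-section = 0.28 × 0.77 = 0.2156 mm².
Toolpath length = 64.3 cm³ / 0.2156 mm² = 64300 / 0.2156 = 298237.5 mm.
Print-move time: 298237.5 / 86.4 → 3451.8 s.
Layers = ⌈226/0.28⌉ = 808.
Layer-change overhead: 808 × 2.1 → 1696.8 s.
Total = 3451.8 + 1696.8 = 5148.6 s = 85.8 minutes.

85.8 minutes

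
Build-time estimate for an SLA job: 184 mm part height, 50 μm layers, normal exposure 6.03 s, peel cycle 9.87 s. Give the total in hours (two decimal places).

16.25 hours

Number of layers: 184 / 0.05 → 3680 (rounded up).
Each layer takes: 6.03 + 9.87 → 15.9 s.
Build time: 3680 × 15.9 s = 58512 s, i.e. 16.25 hours.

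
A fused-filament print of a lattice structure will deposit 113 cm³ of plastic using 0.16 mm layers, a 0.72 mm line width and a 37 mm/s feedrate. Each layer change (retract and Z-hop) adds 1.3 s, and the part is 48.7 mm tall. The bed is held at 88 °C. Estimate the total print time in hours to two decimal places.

7.47 hours

Extrusion cross-section = 0.16 × 0.72 = 0.1152 mm².
Toolpath length = 113 cm³ / 0.1152 mm² = 113000 / 0.1152 = 980902.8 mm.
Print-move time: 980902.8 / 37 → 26510.9 s.
Layer count = ceil(48.7 / 0.16) = 305.
Z-hop total = 305 × 1.3 = 396.5 s.
Altogether 26510.9 + 396.5 = 26907.4 s, i.e. 7.47 hours.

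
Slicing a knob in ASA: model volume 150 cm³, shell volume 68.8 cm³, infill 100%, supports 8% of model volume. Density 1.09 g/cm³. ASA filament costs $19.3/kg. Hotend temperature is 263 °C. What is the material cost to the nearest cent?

Infill region: 150 − 68.8 → 81.2 cm³.
Infill deposited = 1.00 × 81.2, so 81.2 cm³.
Support: 0.08 × 150 → 12 cm³.
Total printed volume = 68.8 + 81.2 + 12 = 162 cm³.
Mass: 162 × 1.09 → 176.58 g.
Cost = 176.58 g / 1000 × $19.3/kg = $3.41.

$3.41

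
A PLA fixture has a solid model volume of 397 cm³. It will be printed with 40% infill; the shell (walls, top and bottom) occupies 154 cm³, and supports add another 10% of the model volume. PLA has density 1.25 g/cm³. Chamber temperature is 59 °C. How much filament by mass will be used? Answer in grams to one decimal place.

Infill region = 397 − 154 = 243 cm³.
Deposited infill = 0.40 × 243 = 97.2 cm³.
Support = 0.10 × 397, so 39.7 cm³.
Total printed volume: 154 + 97.2 + 39.7 → 290.9 cm³.
Mass: 290.9 × 1.25 → 363.625 g.

363.6 g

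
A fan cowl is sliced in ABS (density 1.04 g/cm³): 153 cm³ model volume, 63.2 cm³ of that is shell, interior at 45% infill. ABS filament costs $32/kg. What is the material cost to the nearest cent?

$3.45

Interior volume: 153 − 63.2 → 89.8 cm³.
Deposited infill = 0.45 × 89.8 = 40.41 cm³.
Total extruded = 63.2 + 40.41 = 103.61 cm³.
Mass = 103.61 × 1.04, so 107.7544 g.
Cost = 107.7544 g / 1000 × $32/kg = $3.45.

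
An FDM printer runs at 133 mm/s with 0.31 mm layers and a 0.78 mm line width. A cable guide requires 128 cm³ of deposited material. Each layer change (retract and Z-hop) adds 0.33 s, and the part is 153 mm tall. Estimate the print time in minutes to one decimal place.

Line area: 0.31 × 0.78 → 0.2418 mm².
Toolpath length = 128 cm³ / 0.2418 mm² = 128000 / 0.2418 = 529363.1 mm.
Extrusion time: 529363.1 / 133 → 3980.2 s.
Layer count = ceil(153 / 0.31) = 494.
Non-print overhead = 494 × 0.33 = 163.02 s.
Altogether 3980.2 + 163.02 = 4143.22 s, i.e. 69.1 minutes.

69.1 minutes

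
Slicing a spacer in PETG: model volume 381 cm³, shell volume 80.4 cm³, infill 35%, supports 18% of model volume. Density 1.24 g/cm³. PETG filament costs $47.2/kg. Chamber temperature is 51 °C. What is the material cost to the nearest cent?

$14.88

Infill region: 381 − 80.4 → 300.6 cm³.
Infill deposited: 0.35 × 300.6 → 105.21 cm³.
Support: 0.18 × 381 → 68.58 cm³.
Total extruded = 80.4 + 105.21 + 68.58 = 254.19 cm³.
Mass = 254.19 × 1.24 = 315.1956 g.
Cost = 315.1956 g / 1000 × $47.2/kg = $14.88.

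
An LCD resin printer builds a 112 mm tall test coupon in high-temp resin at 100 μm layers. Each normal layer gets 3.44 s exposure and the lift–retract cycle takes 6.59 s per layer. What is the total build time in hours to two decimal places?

Number of layers: 112 / 0.1 → 1120 (rounded up).
Cycle time = 3.44 + 6.59, so 10.03 s.
Build time: 1120 × 10.03 s = 11233.6 s, i.e. 3.12 hours.

3.12 hours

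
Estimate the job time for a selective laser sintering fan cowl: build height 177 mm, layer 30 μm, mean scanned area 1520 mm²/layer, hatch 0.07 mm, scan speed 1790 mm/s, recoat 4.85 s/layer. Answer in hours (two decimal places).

Layers = ⌈177/0.03⌉ = 5900.
Per-layer scan distance = 1520 / 0.07, so 21714.3 mm.
Per-layer scan time = 21714.3 / 1790, so 12.1309 s.
Per-layer time = 12.1309 + 4.85 = 16.9809 s.
Total: 5900 × 16.9809 s = 100187.31 s → 27.83 hours.

27.83 hours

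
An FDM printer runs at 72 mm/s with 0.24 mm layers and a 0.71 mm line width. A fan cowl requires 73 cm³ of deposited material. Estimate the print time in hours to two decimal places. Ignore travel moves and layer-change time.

Bead cross-section = 0.24 × 0.71 = 0.1704 mm².
Toolpath length = 73 cm³ / 0.1704 mm² = 73000 / 0.1704 = 428403.8 mm.
Print-move time: 428403.8 / 72 → 5950.1 s.
That's 5950.1 s → 1.65 hours.

1.65 hours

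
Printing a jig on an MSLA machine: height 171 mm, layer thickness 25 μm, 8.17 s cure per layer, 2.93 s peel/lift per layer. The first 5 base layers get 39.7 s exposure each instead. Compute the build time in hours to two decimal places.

21.13 hours

Number of layers: 171 / 0.025 → 6840 (rounded up).
Base layers: 5 × (39.7 + 2.93) → 213.15 s.
Normal layers = 6835 × (8.17 + 2.93) = 75868.5 s.
Total = 213.15 + 75868.5 = 76081.65 s = 21.13 hours.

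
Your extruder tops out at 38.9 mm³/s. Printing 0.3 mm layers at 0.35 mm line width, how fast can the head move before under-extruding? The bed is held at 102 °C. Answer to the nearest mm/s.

370 mm/s

Extrusion cross-section = 0.3 × 0.35 = 0.105 mm².
v_max = Q/A = 38.9/0.105 = 370.48 mm/s → 370 mm/s.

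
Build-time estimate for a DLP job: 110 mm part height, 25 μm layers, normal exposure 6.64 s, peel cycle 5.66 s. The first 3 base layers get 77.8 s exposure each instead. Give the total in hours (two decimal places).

Layer count = ceil(110 / 0.025) = 4400.
Bottom layers = 3 × (77.8 + 5.66), so 250.38 s.
Normal layers: 4397 × (6.64 + 5.66) → 54083.1 s.
Total = 250.38 + 54083.1 = 54333.48 s = 15.09 hours.

15.09 hours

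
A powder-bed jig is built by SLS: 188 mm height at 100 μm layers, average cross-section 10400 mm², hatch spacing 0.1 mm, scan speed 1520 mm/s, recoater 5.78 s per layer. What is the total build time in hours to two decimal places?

38.75 hours

Layers = ⌈188/0.1⌉ = 1880.
Hatch length per layer = 10400 / 0.1, so 104000 mm.
Scan time per layer: 104000 / 1520 → 68.4211 s.
Layer cycle = 68.4211 + 5.78 = 74.2011 s.
1880 layers × 74.2011 s/layer = 139498.068 s, i.e. 38.75 hours.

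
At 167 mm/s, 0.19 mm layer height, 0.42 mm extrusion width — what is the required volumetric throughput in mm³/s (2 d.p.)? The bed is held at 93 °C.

13.33

Bead cross-section = 0.19 × 0.42 = 0.0798 mm².
Q = v·A = 167 × 0.0798 = 13.33 mm³/s.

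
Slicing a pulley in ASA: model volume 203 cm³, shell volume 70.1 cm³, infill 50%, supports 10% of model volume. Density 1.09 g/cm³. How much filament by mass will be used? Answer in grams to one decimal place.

171.0 g

Interior volume: 203 − 70.1 → 132.9 cm³.
Infill deposited = 0.50 × 132.9, so 66.45 cm³.
Support: 0.10 × 203 → 20.3 cm³.
Total extruded = 70.1 + 66.45 + 20.3, so 156.85 cm³.
Mass: 156.85 × 1.09 → 170.9665 g.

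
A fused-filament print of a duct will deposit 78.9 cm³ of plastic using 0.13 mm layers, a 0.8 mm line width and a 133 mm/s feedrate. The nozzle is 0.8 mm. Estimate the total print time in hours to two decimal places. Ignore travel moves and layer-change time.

Extrusion cross-section = 0.13 × 0.8, so 0.104 mm².
Path length: 78900 mm³ / 0.104 mm² → 758653.8 mm.
Extrusion time = 758653.8 / 133 = 5704.2 s.
That's 5704.2 s → 1.58 hours.

1.58 hours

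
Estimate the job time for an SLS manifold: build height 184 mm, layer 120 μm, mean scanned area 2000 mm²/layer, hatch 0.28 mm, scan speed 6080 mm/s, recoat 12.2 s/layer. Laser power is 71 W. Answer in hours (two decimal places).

Layer count = ceil(184 / 0.12) = 1534.
Per-layer scan distance: 2000 / 0.28 → 7142.9 mm.
Per-layer scan time: 7142.9 / 6080 → 1.1748 s.
Per-layer time = 1.1748 + 12.2, so 13.3748 s.
Build time = 1534 × 13.3748 = 20516.9432 s = 5.70 hours.

5.70 hours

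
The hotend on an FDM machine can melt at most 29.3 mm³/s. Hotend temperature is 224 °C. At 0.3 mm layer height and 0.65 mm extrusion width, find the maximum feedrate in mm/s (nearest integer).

150 mm/s

A = 0.3 × 0.65 = 0.195 mm².
Max speed = 29.3 / 0.195 = 150.26 ≈ 150 mm/s.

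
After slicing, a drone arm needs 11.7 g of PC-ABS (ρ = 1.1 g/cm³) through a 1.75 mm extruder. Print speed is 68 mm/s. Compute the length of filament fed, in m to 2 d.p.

Extruded volume: 11.7/1.1 = 10.6364 cm³ (10636.4 mm³).
Cross-section of 1.75 mm filament: π·(1.75/2)² = 2.4053 mm².
L = V/A = 10636.4/2.4053 = 4422.07 mm → 4.42 m.

4.42 m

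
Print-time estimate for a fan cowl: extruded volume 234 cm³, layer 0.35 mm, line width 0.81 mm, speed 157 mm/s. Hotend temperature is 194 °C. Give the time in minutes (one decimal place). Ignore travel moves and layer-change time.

87.6 minutes

Bead cross-section: 0.35 × 0.81 → 0.2835 mm².
Total extruded path = 234000/0.2835 = 825396.8 mm.
Extrusion time: 825396.8 / 157 → 5257.3 s.
5257.3 s = 87.6 minutes.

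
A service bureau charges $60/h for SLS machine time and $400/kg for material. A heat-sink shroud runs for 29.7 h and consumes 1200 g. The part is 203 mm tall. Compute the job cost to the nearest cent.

Machine cost: 60 × 29.7 → $1782.00.
Feedstock cost: 400 × 1200/1000 → $480.00.
Total = 1782.00 + 480.00 = $2262.00.

$2262.00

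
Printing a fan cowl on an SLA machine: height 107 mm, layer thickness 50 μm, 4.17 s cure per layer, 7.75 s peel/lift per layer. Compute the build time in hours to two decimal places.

7.09 hours

Number of layers: 107 / 0.05 → 2140 (rounded up).
Per-layer time = 4.17 + 7.75 = 11.92 s.
Build time: 2140 × 11.92 s = 25508.8 s, i.e. 7.09 hours.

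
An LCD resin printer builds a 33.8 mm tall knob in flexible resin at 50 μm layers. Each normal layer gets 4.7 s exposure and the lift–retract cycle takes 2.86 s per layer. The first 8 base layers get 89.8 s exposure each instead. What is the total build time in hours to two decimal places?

Layer count = ceil(33.8 / 0.05) = 676.
Burn-in layers = 8 × (89.8 + 2.86), so 741.28 s.
Normal layers: 668 × (4.7 + 2.86) → 5050.08 s.
Sum: 741.28 + 5050.08 = 5791.36 s → 1.61 hours.

1.61 hours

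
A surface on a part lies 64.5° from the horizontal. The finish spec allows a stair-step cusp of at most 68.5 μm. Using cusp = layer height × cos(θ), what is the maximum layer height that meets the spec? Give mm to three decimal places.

0.159 mm

t = h_c / cos θ = 0.0685 / 0.4305 = 0.159 mm.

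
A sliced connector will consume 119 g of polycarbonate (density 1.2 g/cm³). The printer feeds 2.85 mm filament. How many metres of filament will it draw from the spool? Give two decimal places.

15.54 m

Extruded volume: 119/1.2 = 99.1667 cm³ (99166.7 mm³).
Cross-section of 2.85 mm filament: π·(2.85/2)² = 6.3794 mm².
L = V/A = 99166.7/6.3794 = 15544.83 mm → 15.54 m.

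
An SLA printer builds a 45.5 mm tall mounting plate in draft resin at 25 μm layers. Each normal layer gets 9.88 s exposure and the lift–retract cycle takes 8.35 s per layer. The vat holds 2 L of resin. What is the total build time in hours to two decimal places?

Layers = ⌈45.5/0.025⌉ = 1820.
Cycle time = 9.88 + 8.35 = 18.23 s.
Build time: 1820 × 18.23 s = 33178.6 s, i.e. 9.22 hours.

9.22 hours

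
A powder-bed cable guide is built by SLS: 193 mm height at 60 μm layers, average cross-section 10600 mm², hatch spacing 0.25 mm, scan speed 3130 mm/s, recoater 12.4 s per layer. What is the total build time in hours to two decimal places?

23.19 hours

Layer count = ceil(193 / 0.06) = 3217.
Scan path per layer = 10600 / 0.25 = 42400 mm.
Scan time per layer = 42400 / 3130, so 13.5463 s.
Time per layer: 13.5463 + 12.4 → 25.9463 s.
Build time = 3217 × 25.9463 = 83469.2471 s = 23.19 hours.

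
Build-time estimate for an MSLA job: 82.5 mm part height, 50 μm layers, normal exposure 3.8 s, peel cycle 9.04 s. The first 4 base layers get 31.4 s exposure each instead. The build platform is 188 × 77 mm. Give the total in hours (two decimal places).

5.92 hours

Layers = ⌈82.5/0.05⌉ = 1650.
Burn-in layers = 4 × (31.4 + 9.04), so 161.76 s.
Normal layers = 1646 × (3.8 + 9.04) = 21134.64 s.
Sum: 161.76 + 21134.64 = 21296.4 s → 5.92 hours.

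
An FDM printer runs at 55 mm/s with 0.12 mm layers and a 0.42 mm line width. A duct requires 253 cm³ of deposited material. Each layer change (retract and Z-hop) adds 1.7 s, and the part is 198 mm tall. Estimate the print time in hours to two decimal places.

Line area = 0.12 × 0.42, so 0.0504 mm².
Toolpath length = 253 cm³ / 0.0504 mm² = 253000 / 0.0504 = 5019841.3 mm.
Extrusion time: 5019841.3 / 55 → 91269.8 s.
Layer count = ceil(198 / 0.12) = 1650.
Z-hop total = 1650 × 1.7, so 2805 s.
Altogether 91269.8 + 2805 = 94074.8 s, i.e. 26.13 hours.

26.13 hours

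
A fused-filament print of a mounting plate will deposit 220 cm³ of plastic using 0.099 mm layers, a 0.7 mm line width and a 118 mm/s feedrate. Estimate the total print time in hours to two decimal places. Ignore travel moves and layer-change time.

Bead cross-section: 0.099 × 0.7 → 0.0693 mm².
Toolpath length = 220 cm³ / 0.0693 mm² = 220000 / 0.0693 = 3174603.2 mm.
Extrusion time = 3174603.2 / 118, so 26903.4 s.
That's 26903.4 s → 7.47 hours.

7.47 hours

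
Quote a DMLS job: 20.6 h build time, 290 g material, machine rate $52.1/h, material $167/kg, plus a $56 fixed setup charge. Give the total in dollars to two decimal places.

Machine cost = 52.1 × 20.6, so $1073.26.
Material charge = 167 × 290/1000 = $48.43.
Adding setup: 1073.26 + 48.43 + 56 → $1177.69.

$1177.69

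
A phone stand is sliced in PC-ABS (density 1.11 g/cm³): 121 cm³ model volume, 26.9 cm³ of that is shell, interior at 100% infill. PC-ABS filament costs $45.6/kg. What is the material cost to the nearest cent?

$6.12

Interior volume = 121 − 26.9, so 94.1 cm³.
Deposited infill = 1.00 × 94.1, so 94.1 cm³.
Total printed volume = 26.9 + 94.1, so 121 cm³.
Mass = 121 × 1.11 = 134.31 g.
At $45.6/kg: 134.31/1000 × 45.6 = $6.12.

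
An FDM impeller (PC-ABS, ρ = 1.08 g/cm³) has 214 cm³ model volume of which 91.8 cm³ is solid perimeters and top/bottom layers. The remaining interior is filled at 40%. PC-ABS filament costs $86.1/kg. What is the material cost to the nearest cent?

$13.08

Interior volume = 214 − 91.8 = 122.2 cm³.
Infill deposited = 0.40 × 122.2 = 48.88 cm³.
Total extruded = 91.8 + 48.88 = 140.68 cm³.
Mass: 140.68 × 1.08 → 151.9344 g.
At $86.1/kg: 151.9344/1000 × 86.1 = $13.08.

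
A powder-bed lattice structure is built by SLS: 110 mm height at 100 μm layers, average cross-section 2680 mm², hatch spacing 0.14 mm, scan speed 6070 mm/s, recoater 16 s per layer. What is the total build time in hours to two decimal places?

5.85 hours

Layer count = ceil(110 / 0.1) = 1100.
Per-layer scan distance = 2680 / 0.14, so 19142.9 mm.
Scan time per layer: 19142.9 / 6070 → 3.1537 s.
Per-layer time: 3.1537 + 16 → 19.1537 s.
1100 layers × 19.1537 s/layer = 21069.07 s, i.e. 5.85 hours.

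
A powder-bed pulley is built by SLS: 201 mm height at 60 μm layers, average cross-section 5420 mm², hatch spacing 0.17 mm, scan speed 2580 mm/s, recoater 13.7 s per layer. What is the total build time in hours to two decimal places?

Layers = ⌈201/0.06⌉ = 3350.
Hatch length per layer: 5420 / 0.17 → 31882.4 mm.
Laser time per layer = 31882.4 / 2580 = 12.3575 s.
Time per layer = 12.3575 + 13.7, so 26.0575 s.
Build time = 3350 × 26.0575 = 87292.625 s = 24.25 hours.

24.25 hours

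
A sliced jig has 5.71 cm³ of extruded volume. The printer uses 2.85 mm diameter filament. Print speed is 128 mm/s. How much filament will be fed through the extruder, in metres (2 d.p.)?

0.90 m

A = π r² = π × 1.425² = 6.3794 mm².
Length = 5.71 cm³ / 6.3794 mm² = 5710 / 6.3794 = 895.07 mm = 0.90 m.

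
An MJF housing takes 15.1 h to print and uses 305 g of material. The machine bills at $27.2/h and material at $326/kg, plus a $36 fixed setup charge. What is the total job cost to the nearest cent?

$546.15

Machine-time cost = 27.2 × 15.1, so $410.72.
Material cost = 326 × 305/1000, so $99.43.
Adding setup: 410.72 + 99.43 + 36 → $546.15.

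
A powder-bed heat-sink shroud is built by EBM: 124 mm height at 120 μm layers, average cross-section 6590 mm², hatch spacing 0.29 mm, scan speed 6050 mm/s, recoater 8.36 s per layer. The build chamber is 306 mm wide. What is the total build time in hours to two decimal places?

Layer count = ceil(124 / 0.12) = 1034.
Per-layer scan distance = 6590 / 0.29, so 22724.1 mm.
Beam time per layer = 22724.1 / 6050 = 3.756 s.
Layer cycle: 3.756 + 8.36 → 12.116 s.
1034 layers × 12.116 s/layer = 12527.944 s, i.e. 3.48 hours.

3.48 hours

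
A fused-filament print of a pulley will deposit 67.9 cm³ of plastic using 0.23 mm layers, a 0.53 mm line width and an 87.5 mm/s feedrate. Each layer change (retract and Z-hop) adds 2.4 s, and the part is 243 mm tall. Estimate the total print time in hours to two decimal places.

Line area: 0.23 × 0.53 → 0.1219 mm².
Path length: 67900 mm³ / 0.1219 mm² → 557013.9 mm.
Time extruding = 557013.9 / 87.5 = 6365.9 s.
Layers = ⌈243/0.23⌉ = 1057.
Z-hop total = 1057 × 2.4 = 2536.8 s.
Altogether 6365.9 + 2536.8 = 8902.7 s, i.e. 2.47 hours.

2.47 hours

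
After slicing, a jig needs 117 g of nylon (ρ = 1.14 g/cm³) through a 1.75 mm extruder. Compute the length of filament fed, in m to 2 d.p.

Volume = 117 g / 1.14 g·cm⁻³ = 102.6316 cm³ = 102631.6 mm³.
A = π r² = π × 0.875² = 2.4053 mm².
Length = 102631.6 / 2.4053 = 42668.94 mm = 42.67 m.

42.67 m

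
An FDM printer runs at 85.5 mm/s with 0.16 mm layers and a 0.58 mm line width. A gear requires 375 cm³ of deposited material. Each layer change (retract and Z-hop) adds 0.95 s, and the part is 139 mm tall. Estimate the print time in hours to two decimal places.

13.36 hours

Bead cross-section = 0.16 × 0.58 = 0.0928 mm².
Path length: 375000 mm³ / 0.0928 mm² → 4040948.3 mm.
Extrusion time = 4040948.3 / 85.5 = 47262.6 s.
Layer count = ceil(139 / 0.16) = 869.
Non-print overhead = 869 × 0.95 = 825.55 s.
Total = 47262.6 + 825.55 = 48088.15 s = 13.36 hours.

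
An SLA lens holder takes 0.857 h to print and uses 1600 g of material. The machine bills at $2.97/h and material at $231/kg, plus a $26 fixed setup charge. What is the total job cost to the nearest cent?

Time charge = 2.97 × 0.857 = $2.54529.
Material charge = 231 × 1600/1000, so $369.60.
Adding setup: 2.54529 + 369.60 + 26 → 398.14529 ≈ $398.15.

$398.15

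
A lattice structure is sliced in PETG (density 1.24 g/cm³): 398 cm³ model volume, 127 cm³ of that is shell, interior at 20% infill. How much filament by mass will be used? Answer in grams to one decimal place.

Volume inside the shell: 398 − 127 → 271 cm³.
Infill volume = 0.20 × 271, so 54.2 cm³.
Total printed volume = 127 + 54.2 = 181.2 cm³.
Mass = 181.2 × 1.24 = 224.688 g.

224.7 g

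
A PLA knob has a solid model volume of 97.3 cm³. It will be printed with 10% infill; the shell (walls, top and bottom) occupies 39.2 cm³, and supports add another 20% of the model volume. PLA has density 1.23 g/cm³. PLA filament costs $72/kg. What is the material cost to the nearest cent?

Volume inside the shell: 97.3 − 39.2 → 58.1 cm³.
Infill volume = 0.10 × 58.1 = 5.81 cm³.
Support = 0.20 × 97.3 = 19.46 cm³.
Total extruded = 39.2 + 5.81 + 19.46 = 64.47 cm³.
Mass: 64.47 × 1.23 → 79.2981 g.
At $72/kg: 79.2981/1000 × 72 = $5.71.

$5.71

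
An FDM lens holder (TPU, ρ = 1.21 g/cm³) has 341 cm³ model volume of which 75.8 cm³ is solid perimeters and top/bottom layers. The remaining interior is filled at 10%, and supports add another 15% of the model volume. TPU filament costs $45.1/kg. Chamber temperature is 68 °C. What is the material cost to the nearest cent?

Volume inside the shell = 341 − 75.8, so 265.2 cm³.
Infill deposited = 0.10 × 265.2, so 26.52 cm³.
Support = 0.15 × 341 = 51.15 cm³.
Total printed volume = 75.8 + 26.52 + 51.15 = 153.47 cm³.
Mass: 153.47 × 1.21 → 185.6987 g.
At $45.1/kg: 185.6987/1000 × 45.1 = $8.38.

$8.38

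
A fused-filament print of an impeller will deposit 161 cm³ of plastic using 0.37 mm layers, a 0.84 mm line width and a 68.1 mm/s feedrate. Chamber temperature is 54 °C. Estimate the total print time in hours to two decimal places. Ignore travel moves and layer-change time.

Bead cross-section = 0.37 × 0.84 = 0.3108 mm².
Toolpath length = 161 cm³ / 0.3108 mm² = 161000 / 0.3108 = 518018 mm.
Extrusion time = 518018 / 68.1 = 7606.7 s.
7606.7 s = 2.11 hours.

2.11 hours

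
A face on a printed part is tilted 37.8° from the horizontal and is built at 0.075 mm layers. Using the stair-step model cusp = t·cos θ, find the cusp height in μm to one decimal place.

Cusp = layer height × cos(37.8°) = 0.075 × 0.7902 = 0.059265 mm = 59.3 μm.

59.3 μm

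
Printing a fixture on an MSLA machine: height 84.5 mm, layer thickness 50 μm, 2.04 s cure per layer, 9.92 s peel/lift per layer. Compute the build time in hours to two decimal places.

5.61 hours

Layer count = ceil(84.5 / 0.05) = 1690.
Each layer takes: 2.04 + 9.92 → 11.96 s.
Build time: 1690 × 11.96 s = 20212.4 s, i.e. 5.61 hours.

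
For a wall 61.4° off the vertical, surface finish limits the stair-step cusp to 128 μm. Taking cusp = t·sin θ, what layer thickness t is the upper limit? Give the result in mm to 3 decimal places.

0.146 mm

t = h_c / sin θ = 0.128 / 0.8780 = 0.146 mm.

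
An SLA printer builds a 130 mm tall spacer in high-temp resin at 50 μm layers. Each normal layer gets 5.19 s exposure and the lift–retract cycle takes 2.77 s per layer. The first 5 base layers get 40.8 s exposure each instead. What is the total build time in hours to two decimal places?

Number of layers: 130 / 0.05 → 2600 (rounded up).
Bottom layers = 5 × (40.8 + 2.77), so 217.85 s.
Normal layers: 2595 × (5.19 + 2.77) → 20656.2 s.
Sum: 217.85 + 20656.2 = 20874.05 s → 5.80 hours.

5.80 hours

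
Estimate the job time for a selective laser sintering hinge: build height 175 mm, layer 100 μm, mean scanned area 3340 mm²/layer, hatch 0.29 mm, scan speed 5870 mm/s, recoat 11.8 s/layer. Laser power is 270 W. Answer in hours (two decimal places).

Layer count = ceil(175 / 0.1) = 1750.
Hatch length per layer = 3340 / 0.29 = 11517.2 mm.
Laser time per layer = 11517.2 / 5870, so 1.962 s.
Per-layer time: 1.962 + 11.8 → 13.762 s.
Total: 1750 × 13.762 s = 24083.5 s → 6.69 hours.

6.69 hours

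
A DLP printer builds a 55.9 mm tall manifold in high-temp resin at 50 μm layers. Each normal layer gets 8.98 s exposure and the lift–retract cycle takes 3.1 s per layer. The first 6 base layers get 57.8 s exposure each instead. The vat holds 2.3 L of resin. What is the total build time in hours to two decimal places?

3.83 hours

Number of layers: 55.9 / 0.05 → 1118 (rounded up).
Base layers = 6 × (57.8 + 3.1), so 365.4 s.
Remaining layers = 1112 × (8.98 + 3.1) = 13432.96 s.
Total = 365.4 + 13432.96 = 13798.36 s = 3.83 hours.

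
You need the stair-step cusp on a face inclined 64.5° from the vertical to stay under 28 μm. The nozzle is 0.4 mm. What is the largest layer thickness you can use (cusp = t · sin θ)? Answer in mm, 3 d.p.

0.031 mm

t = h_c / sin θ = 0.028 / 0.9026 = 0.031 mm.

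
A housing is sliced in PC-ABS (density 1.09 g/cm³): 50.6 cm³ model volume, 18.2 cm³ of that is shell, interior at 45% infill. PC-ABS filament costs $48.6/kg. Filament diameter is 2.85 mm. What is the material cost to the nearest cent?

$1.74

Interior volume = 50.6 − 18.2, so 32.4 cm³.
Infill volume = 0.45 × 32.4 = 14.58 cm³.
Total printed volume: 18.2 + 14.58 → 32.78 cm³.
Mass = 32.78 × 1.09 = 35.7302 g.
At $48.6/kg: 35.7302/1000 × 48.6 = $1.74.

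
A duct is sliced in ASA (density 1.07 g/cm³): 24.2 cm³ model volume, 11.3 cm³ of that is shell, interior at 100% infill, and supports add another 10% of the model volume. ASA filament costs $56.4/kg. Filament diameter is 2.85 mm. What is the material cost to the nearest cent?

$1.61

Infill region: 24.2 − 11.3 → 12.9 cm³.
Deposited infill = 1.00 × 12.9 = 12.9 cm³.
Support = 0.10 × 24.2, so 2.42 cm³.
Total printed volume = 11.3 + 12.9 + 2.42, so 26.62 cm³.
Mass = 26.62 × 1.07, so 28.4834 g.
Cost = 28.4834 g / 1000 × $56.4/kg = $1.61.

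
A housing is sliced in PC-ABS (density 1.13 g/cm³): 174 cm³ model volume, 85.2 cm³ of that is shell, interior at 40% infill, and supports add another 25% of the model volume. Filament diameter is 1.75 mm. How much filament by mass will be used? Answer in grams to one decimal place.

Volume inside the shell = 174 − 85.2 = 88.8 cm³.
Infill volume: 0.40 × 88.8 → 35.52 cm³.
Support: 0.25 × 174 → 43.5 cm³.
Total printed volume: 85.2 + 35.52 + 43.5 → 164.22 cm³.
Mass: 164.22 × 1.13 → 185.5686 g.

185.6 g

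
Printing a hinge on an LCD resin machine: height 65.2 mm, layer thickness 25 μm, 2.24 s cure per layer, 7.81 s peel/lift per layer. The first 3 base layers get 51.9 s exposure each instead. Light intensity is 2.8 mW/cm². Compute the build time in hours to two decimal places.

Layer count = ceil(65.2 / 0.025) = 2608.
Burn-in layers: 3 × (51.9 + 7.81) → 179.13 s.
Normal layers = 2605 × (2.24 + 7.81), so 26180.25 s.
Sum: 179.13 + 26180.25 = 26359.38 s → 7.32 hours.

7.32 hours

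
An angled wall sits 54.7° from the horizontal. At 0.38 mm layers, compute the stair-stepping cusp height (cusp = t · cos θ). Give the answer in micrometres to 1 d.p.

219.6 μm

h_c = t·cos θ = 0.38 × 0.5779 = 0.219602 mm (219.6 μm).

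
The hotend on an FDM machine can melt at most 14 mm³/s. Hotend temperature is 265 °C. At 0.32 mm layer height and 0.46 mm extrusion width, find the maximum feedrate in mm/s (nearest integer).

Bead cross-section: 0.32 × 0.46 → 0.1472 mm².
Max speed = 14 / 0.1472 = 95.11 ≈ 95 mm/s.

95 mm/s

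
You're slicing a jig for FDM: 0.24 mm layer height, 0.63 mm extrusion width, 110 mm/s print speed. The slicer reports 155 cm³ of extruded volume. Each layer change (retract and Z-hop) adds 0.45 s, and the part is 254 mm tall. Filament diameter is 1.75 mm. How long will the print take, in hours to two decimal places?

2.72 hours

Line area: 0.24 × 0.63 → 0.1512 mm².
Path length: 155000 mm³ / 0.1512 mm² → 1025132.3 mm.
Extrusion time = 1025132.3 / 110 = 9319.4 s.
Layers = ⌈254/0.24⌉ = 1059.
Z-hop total: 1059 × 0.45 → 476.55 s.
Altogether 9319.4 + 476.55 = 9795.95 s, i.e. 2.72 hours.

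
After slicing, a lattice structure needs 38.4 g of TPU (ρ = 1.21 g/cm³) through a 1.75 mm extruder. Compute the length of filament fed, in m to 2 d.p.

13.19 m

Volume = 38.4 g / 1.21 g·cm⁻³ = 31.7355 cm³ = 31735.5 mm³.
Filament cross-section = π × (1.75/2)² = 2.4053 mm².
L = V/A = 31735.5/2.4053 = 13193.99 mm → 13.19 m.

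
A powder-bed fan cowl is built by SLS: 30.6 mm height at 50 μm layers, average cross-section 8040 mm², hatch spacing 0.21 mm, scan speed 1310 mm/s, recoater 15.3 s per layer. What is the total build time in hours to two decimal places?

7.57 hours

Layer count = ceil(30.6 / 0.05) = 612.
Per-layer scan distance = 8040 / 0.21 = 38285.7 mm.
Laser time per layer = 38285.7 / 1310, so 29.2257 s.
Per-layer time: 29.2257 + 15.3 → 44.5257 s.
Total: 612 × 44.5257 s = 27249.7284 s → 7.57 hours.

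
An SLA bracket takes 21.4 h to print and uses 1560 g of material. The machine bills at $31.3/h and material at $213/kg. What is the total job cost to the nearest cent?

$1002.10

Machine cost = 31.3 × 21.4 = $669.82.
Material charge = 213 × 1560/1000, so $332.28.
Job cost: 669.82 + 332.28 = $1002.10.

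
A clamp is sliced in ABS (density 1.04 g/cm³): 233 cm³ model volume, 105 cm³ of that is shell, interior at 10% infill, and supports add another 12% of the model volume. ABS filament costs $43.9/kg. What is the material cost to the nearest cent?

$6.65

Infill region = 233 − 105 = 128 cm³.
Deposited infill = 0.10 × 128, so 12.8 cm³.
Support = 0.12 × 233, so 27.96 cm³.
Total extruded = 105 + 12.8 + 27.96 = 145.76 cm³.
Mass: 145.76 × 1.04 → 151.5904 g.
Cost = 151.5904 g / 1000 × $43.9/kg = $6.65.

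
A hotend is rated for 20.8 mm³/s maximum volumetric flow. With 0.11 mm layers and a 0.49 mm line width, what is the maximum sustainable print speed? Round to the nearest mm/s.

A = 0.11 × 0.49, so 0.0539 mm².
Max speed = 20.8 / 0.0539 = 385.90 ≈ 386 mm/s.

386 mm/s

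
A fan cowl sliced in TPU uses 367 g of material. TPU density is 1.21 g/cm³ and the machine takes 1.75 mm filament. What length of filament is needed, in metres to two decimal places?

Volume = 367 g / 1.21 g·cm⁻³ = 303.3058 cm³ = 303305.8 mm³.
Filament cross-section = π × (1.75/2)² = 2.4053 mm².
Length = 303305.8 / 2.4053 = 126098.95 mm = 126.10 m.

126.10 m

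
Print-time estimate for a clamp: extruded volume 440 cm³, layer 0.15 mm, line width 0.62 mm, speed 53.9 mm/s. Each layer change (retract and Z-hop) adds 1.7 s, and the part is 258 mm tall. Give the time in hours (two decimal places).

25.19 hours

Line area = 0.15 × 0.62, so 0.093 mm².
Path length: 440000 mm³ / 0.093 mm² → 4731182.8 mm.
Time extruding = 4731182.8 / 53.9, so 87777 s.
Number of layers: 258 / 0.15 → 1720 (rounded up).
Z-hop total: 1720 × 1.7 → 2924 s.
Total = 87777 + 2924 = 90701 s = 25.19 hours.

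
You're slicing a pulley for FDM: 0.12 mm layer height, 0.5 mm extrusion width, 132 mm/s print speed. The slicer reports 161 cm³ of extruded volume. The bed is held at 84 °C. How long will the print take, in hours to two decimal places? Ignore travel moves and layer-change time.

Extrusion cross-section: 0.12 × 0.5 → 0.06 mm².
Total extruded path = 161000/0.06 = 2683333.3 mm.
Print-move time: 2683333.3 / 132 → 20328.3 s.
Converting: 20328.3 s = 5.65 hours.

5.65 hours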